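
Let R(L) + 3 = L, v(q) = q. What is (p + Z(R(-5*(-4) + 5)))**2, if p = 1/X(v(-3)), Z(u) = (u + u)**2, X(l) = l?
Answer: 33721249/9 ≈ 3.7468e+6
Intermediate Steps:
R(L) = -3 + L
Z(u) = 4*u**2 (Z(u) = (2*u)**2 = 4*u**2)
p = -1/3 (p = 1/(-3) = -1/3 ≈ -0.33333)
(p + Z(R(-5*(-4) + 5)))**2 = (-1/3 + 4*(-3 + (-5*(-4) + 5))**2)**2 = (-1/3 + 4*(-3 + (20 + 5))**2)**2 = (-1/3 + 4*(-3 + 25)**2)**2 = (-1/3 + 4*22**2)**2 = (-1/3 + 4*484)**2 = (-1/3 + 1936)**2 = (5807/3)**2 = 33721249/9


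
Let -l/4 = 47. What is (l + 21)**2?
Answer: 27889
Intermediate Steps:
l = -188 (l = -4*47 = -188)
(l + 21)**2 = (-188 + 21)**2 = (-167)**2 = 27889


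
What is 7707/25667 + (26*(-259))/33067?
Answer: 82005791/848730689 ≈ 0.096622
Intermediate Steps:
7707/25667 + (26*(-259))/33067 = 7707*(1/25667) - 6734*1/33067 = 7707/25667 - 6734/33067 = 82005791/848730689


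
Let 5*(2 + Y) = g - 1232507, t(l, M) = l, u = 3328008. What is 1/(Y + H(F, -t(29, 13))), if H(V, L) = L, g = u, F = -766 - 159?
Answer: 5/2095346 ≈ 2.3862e-6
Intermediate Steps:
F = -925
g = 3328008
Y = 2095491/5 (Y = -2 + (3328008 - 1232507)/5 = -2 + (1/5)*2095501 = -2 + 2095501/5 = 2095491/5 ≈ 4.1910e+5)
1/(Y + H(F, -t(29, 13))) = 1/(2095491/5 - 1*29) = 1/(2095491/5 - 29) = 1/(2095346/5) = 5/2095346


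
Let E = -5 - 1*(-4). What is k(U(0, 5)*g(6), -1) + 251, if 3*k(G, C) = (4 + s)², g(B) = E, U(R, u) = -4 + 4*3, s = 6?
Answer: 853/3 ≈ 284.33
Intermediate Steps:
U(R, u) = 8 (U(R, u) = -4 + 12 = 8)
E = -1 (E = -5 + 4 = -1)
g(B) = -1
k(G, C) = 100/3 (k(G, C) = (4 + 6)²/3 = (⅓)*10² = (⅓)*100 = 100/3)
k(U(0, 5)*g(6), -1) + 251 = 100/3 + 251 = 853/3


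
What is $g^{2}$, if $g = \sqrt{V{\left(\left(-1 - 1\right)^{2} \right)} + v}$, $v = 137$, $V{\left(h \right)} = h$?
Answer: $141$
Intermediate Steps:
$g = \sqrt{141}$ ($g = \sqrt{\left(-1 - 1\right)^{2} + 137} = \sqrt{\left(-2\right)^{2} + 137} = \sqrt{4 + 137} = \sqrt{141} \approx 11.874$)
$g^{2} = \left(\sqrt{141}\right)^{2} = 141$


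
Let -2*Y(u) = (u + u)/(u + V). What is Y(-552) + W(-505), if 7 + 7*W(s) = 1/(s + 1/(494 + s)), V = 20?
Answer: -1505885/738948 ≈ -2.0379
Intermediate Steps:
Y(u) = -u/(20 + u) (Y(u) = -(u + u)/(2*(u + 20)) = -2*u/(2*(20 + u)) = -u/(20 + u))
W(s) = -1 + 1/(7*(s + 1/(494 + s)))
Y(-552) + W(-505) = -1*(-552)/(20 - 552) + (487 - 3457*(-505) - 7*(-505)²)/(7*(1 + (-505)² + 494*(-505))) = -1*(-552)/(-532) + (487 + 1745785 - 7*255025)/(7*(1 + 255025 - 249470)) = -1*(-552)*(-1/532) + (⅐)*(487 + 1745785 - 1785175)/5556 = -138/133 + (⅐)*(1/5556)*(-38903) = -138/133 - 38903/38892 = -1505885/738948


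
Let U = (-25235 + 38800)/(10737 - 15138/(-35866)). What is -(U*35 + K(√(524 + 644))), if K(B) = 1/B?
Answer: -1702828015/38510838 - √73/292 ≈ -44.246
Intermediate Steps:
U = 48652229/38510838 (U = 13565/(10737 - 15138*(-1/35866)) = 13565/(10737 + 7569/17933) = 13565/(192554190/17933) = 13565*(17933/192554190) = 48652229/38510838 ≈ 1.2633)
-(U*35 + K(√(524 + 644))) = -((48652229/38510838)*35 + 1/(√(524 + 644))) = -(1702828015/38510838 + 1/(√1168)) = -(1702828015/38510838 + 1/(4*√73)) = -(1702828015/38510838 + √73/292) = -1702828015/38510838 - √73/292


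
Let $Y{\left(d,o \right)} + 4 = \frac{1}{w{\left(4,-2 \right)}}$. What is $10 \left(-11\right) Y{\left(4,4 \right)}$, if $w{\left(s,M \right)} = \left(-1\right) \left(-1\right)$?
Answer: $330$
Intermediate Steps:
$w{\left(s,M \right)} = 1$
$Y{\left(d,o \right)} = -3$ ($Y{\left(d,o \right)} = -4 + 1^{-1} = -4 + 1 = -3$)
$10 \left(-11\right) Y{\left(4,4 \right)} = 10 \left(-11\right) \left(-3\right) = \left(-110\right) \left(-3\right) = 330$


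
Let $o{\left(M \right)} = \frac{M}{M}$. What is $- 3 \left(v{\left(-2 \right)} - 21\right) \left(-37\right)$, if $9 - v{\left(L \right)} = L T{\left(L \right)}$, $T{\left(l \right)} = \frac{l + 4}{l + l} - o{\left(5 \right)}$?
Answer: $-1665$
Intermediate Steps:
$o{\left(M \right)} = 1$
$T{\left(l \right)} = -1 + \frac{4 + l}{2 l}$ ($T{\left(l \right)} = \frac{l + 4}{l + l} - 1 = \frac{4 + l}{2 l} - 1 = -1 + \frac{4 + l}{2 l}$)
$v{\left(L \right)} = 7 + \frac{L}{2}$ ($v{\left(L \right)} = 9 - L \frac{4 - L}{2 L} = 9 - \left(2 - \frac{L}{2}\right) = 9 + \left(-2 + \frac{L}{2}\right) = 7 + \frac{L}{2}$)
$- 3 \left(v{\left(-2 \right)} - 21\right) \left(-37\right) = - 3 \left(\left(7 + \frac{1}{2} \left(-2\right)\right) - 21\right) \left(-37\right) = - 3 \left(\left(7 - 1\right) - 21\right) \left(-37\right) = - 3 \left(6 - 21\right) \left(-37\right) = \left(-3\right) \left(-15\right) \left(-37\right) = 45 \left(-37\right) = -1665$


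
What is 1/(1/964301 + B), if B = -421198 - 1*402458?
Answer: -964301/794252304455 ≈ -1.2141e-6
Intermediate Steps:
B = -823656 (B = -421198 - 402458 = -823656)
1/(1/964301 + B) = 1/(1/964301 - 823656) = 1/(-794252304455/964301) = -964301/794252304455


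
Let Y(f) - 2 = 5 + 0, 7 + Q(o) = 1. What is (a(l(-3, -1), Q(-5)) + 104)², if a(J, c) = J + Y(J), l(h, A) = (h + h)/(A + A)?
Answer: 12996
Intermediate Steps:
Q(o) = -6 (Q(o) = -7 + 1 = -6)
Y(f) = 7 (Y(f) = 2 + (5 + 0) = 2 + 5 = 7)
l(h, A) = h/A (l(h, A) = (2*h)/((2*A)) = (2*h)*(1/(2*A)) = h/A)
a(J, c) = 7 + J (a(J, c) = J + 7 = 7 + J)
(a(l(-3, -1), Q(-5)) + 104)² = ((7 - 3/(-1)) + 104)² = ((7 - 3*(-1)) + 104)² = ((7 + 3) + 104)² = (10 + 104)² = 114² = 12996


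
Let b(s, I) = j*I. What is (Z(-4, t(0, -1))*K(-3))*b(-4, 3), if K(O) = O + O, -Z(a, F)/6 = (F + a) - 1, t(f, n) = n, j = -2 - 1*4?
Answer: 3888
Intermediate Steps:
j = -6 (j = -2 - 4 = -6)
b(s, I) = -6*I
Z(a, F) = 6 - 6*F - 6*a (Z(a, F) = -6*((F + a) - 1) = -6*(-1 + F + a) = 6 - 6*F - 6*a)
K(O) = 2*O
(Z(-4, t(0, -1))*K(-3))*b(-4, 3) = ((6 - 6*(-1) - 6*(-4))*(2*(-3)))*(-6*3) = ((6 + 6 + 24)*(-6))*(-18) = (36*(-6))*(-18) = -216*(-18) = 3888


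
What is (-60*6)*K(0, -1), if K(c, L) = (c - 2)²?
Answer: -1440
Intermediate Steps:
K(c, L) = (-2 + c)²
(-60*6)*K(0, -1) = (-60*6)*(-2 + 0)² = -15*24*(-2)² = -360*4 = -1440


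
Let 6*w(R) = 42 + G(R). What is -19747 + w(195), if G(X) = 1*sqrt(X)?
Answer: -19740 + sqrt(195)/6 ≈ -19738.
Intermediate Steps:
G(X) = sqrt(X)
w(R) = 7 + sqrt(R)/6 (w(R) = (42 + sqrt(R))/6 = 7 + sqrt(R)/6)
-19747 + w(195) = -19747 + (7 + sqrt(195)/6) = -19740 + sqrt(195)/6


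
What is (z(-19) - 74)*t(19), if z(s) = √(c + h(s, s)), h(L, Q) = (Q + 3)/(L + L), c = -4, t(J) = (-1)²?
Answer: -74 + 2*I*√323/19 ≈ -74.0 + 1.8918*I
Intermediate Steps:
t(J) = 1
h(L, Q) = (3 + Q)/(2*L) (h(L, Q) = (3 + Q)/((2*L)) = (3 + Q)*(1/(2*L)) = (3 + Q)/(2*L))
z(s) = √(-4 + (3 + s)/(2*s))
(z(-19) - 74)*t(19) = (√(-14 + 6/(-19))/2 - 74)*1 = (√(-14 + 6*(-1/19))/2 - 74)*1 = (√(-14 - 6/19)/2 - 74)*1 = (√(-272/19)/2 - 74)*1 = ((4*I*√323/19)/2 - 74)*1 = (2*I*√323/19 - 74)*1 = (-74 + 2*I*√323/19)*1 = -74 + 2*I*√323/19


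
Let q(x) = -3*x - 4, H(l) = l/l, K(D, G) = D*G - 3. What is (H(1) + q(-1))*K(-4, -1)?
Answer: 0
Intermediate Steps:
K(D, G) = -3 + D*G
H(l) = 1
q(x) = -4 - 3*x
(H(1) + q(-1))*K(-4, -1) = (1 + (-4 - 3*(-1)))*(-3 - 4*(-1)) = (1 + (-4 + 3))*(-3 + 4) = (1 - 1)*1 = 0*1 = 0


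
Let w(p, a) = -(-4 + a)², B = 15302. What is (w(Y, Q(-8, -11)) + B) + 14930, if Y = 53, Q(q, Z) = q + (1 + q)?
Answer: 29871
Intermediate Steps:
Q(q, Z) = 1 + 2*q
(w(Y, Q(-8, -11)) + B) + 14930 = (-(-4 + (1 + 2*(-8)))² + 15302) + 14930 = (-(-4 + (1 - 16))² + 15302) + 14930 = (-(-4 - 15)² + 15302) + 14930 = (-1*(-19)² + 15302) + 14930 = (-1*361 + 15302) + 14930 = (-361 + 15302) + 14930 = 14941 + 14930 = 29871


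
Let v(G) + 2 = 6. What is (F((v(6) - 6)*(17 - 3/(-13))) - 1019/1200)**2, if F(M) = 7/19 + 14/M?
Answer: 1635959809/2079360000 ≈ 0.78676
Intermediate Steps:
v(G) = 4 (v(G) = -2 + 6 = 4)
F(M) = 7/19 + 14/M (F(M) = 7*(1/19) + 14/M = 7/19 + 14/M)
(F((v(6) - 6)*(17 - 3/(-13))) - 1019/1200)**2 = ((7/19 + 14/(((4 - 6)*(17 - 3/(-13))))) - 1019/1200)**2 = ((7/19 + 14/((-2*(17 - 3*(-1/13))))) - 1019*1/1200)**2 = ((7/19 + 14/((-2*(17 + 3/13)))) - 1019/1200)**2 = ((7/19 + 14/((-2*224/13))) - 1019/1200)**2 = ((7/19 + 14/(-448/13)) - 1019/1200)**2 = ((7/19 + 14*(-13/448)) - 1019/1200)**2 = ((7/19 - 13/32) - 1019/1200)**2 = (-23/608 - 1019/1200)**2 = (-40447/45600)**2 = 1635959809/2079360000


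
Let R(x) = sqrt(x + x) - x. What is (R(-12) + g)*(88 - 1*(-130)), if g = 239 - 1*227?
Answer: 5232 + 436*I*sqrt(6) ≈ 5232.0 + 1068.0*I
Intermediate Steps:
g = 12 (g = 239 - 227 = 12)
R(x) = -x + sqrt(2)*sqrt(x) (R(x) = sqrt(2*x) - x = sqrt(2)*sqrt(x) - x = -x + sqrt(2)*sqrt(x))
(R(-12) + g)*(88 - 1*(-130)) = ((-1*(-12) + sqrt(2)*sqrt(-12)) + 12)*(88 - 1*(-130)) = ((12 + sqrt(2)*(2*I*sqrt(3))) + 12)*(88 + 130) = ((12 + 2*I*sqrt(6)) + 12)*218 = (24 + 2*I*sqrt(6))*218 = 5232 + 436*I*sqrt(6)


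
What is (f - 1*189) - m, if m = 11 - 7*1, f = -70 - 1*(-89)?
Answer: -174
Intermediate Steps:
f = 19 (f = -70 + 89 = 19)
m = 4 (m = 11 - 7 = 4)
(f - 1*189) - m = (19 - 1*189) - 1*4 = (19 - 189) - 4 = -170 - 4 = -174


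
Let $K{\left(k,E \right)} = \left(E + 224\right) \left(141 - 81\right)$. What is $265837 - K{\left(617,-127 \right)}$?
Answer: $260017$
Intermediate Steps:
$K{\left(k,E \right)} = 13440 + 60 E$ ($K{\left(k,E \right)} = \left(224 + E\right) 60 = 13440 + 60 E$)
$265837 - K{\left(617,-127 \right)} = 265837 - \left(13440 + 60 \left(-127\right)\right) = 265837 - \left(13440 - 7620\right) = 265837 - 5820 = 260017$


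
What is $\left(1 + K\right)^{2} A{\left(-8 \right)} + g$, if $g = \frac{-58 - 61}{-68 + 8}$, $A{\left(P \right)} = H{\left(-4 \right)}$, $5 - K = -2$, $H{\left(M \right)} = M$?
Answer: $- \frac{15241}{60} \approx -254.02$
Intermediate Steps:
$K = 7$ ($K = 5 - -2 = 5 + 2 = 7$)
$A{\left(P \right)} = -4$
$g = \frac{119}{60}$ ($g = - \frac{119}{-60} = \left(-119\right) \left(- \frac{1}{60}\right) = \frac{119}{60} \approx 1.9833$)
$\left(1 + K\right)^{2} A{\left(-8 \right)} + g = \left(1 + 7\right)^{2} \left(-4\right) + \frac{119}{60} = 8^{2} \left(-4\right) + \frac{119}{60} = 64 \left(-4\right) + \frac{119}{60} = -256 + \frac{119}{60} = - \frac{15241}{60}$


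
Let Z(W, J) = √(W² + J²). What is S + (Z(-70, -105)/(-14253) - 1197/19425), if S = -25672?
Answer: -23746657/925 - 35*√13/14253 ≈ -25672.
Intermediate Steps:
Z(W, J) = √(J² + W²)
S + (Z(-70, -105)/(-14253) - 1197/19425) = -25672 + (√((-105)² + (-70)²)/(-14253) - 1197/19425) = -25672 + (√(11025 + 4900)*(-1/14253) - 1197*1/19425) = -25672 + (√15925*(-1/14253) - 57/925) = -25672 + ((35*√13)*(-1/14253) - 57/925) = -25672 + (-35*√13/14253 - 57/925) = -25672 + (-57/925 - 35*√13/14253) = -23746657/925 - 35*√13/14253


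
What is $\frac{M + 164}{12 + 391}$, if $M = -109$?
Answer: $\frac{55}{403} \approx 0.13648$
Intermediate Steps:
$\frac{M + 164}{12 + 391} = \frac{-109 + 164}{12 + 391} = \frac{55}{403}$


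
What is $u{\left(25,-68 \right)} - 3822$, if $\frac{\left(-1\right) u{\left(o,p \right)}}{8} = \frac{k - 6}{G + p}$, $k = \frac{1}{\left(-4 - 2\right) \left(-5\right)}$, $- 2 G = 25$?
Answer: $- \frac{9231562}{2415} \approx -3822.6$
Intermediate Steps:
$G = - \frac{25}{2}$ ($G = \left(- \frac{1}{2}\right) 25 = - \frac{25}{2} \approx -12.5$)
$k = \frac{1}{30}$ ($k = \frac{1}{\left(-6\right) \left(-5\right)} = \frac{1}{30} \approx 0.033333$)
$u{\left(o,p \right)} = \frac{716}{15 \left(- \frac{25}{2} + p\right)}$ ($u{\left(o,p \right)} = - 8 \frac{\frac{1}{30} - 6}{- \frac{25}{2} + p} = - 8 \left(- \frac{179}{30 \left(- \frac{25}{2} + p\right)}\right) = \frac{716}{15 \left(- \frac{25}{2} + p\right)}$)
$u{\left(25,-68 \right)} - 3822 = \frac{1432}{15 \left(-25 + 2 \left(-68\right)\right)} - 3822 = \frac{1432}{15 \left(-25 - 136\right)} - 3822 = \frac{1432}{15 \left(-161\right)} - 3822 = \frac{1432}{15} \left(- \frac{1}{161}\right) - 3822 = - \frac{1432}{2415} - 3822 = - \frac{9231562}{2415}$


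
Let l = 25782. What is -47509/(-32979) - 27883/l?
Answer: 101774527/283421526 ≈ 0.35909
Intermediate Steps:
-47509/(-32979) - 27883/l = -47509/(-32979) - 27883/25782 = -47509*(-1/32979) - 27883*1/25782 = 47509/32979 - 27883/25782 = 101774527/283421526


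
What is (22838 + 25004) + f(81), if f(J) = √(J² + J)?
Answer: 47842 + 9*√82 ≈ 47924.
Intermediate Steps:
f(J) = √(J + J²)
(22838 + 25004) + f(81) = (22838 + 25004) + √(81*(1 + 81)) = 47842 + √(81*82) = 47842 + √6642 = 47842 + 9*√82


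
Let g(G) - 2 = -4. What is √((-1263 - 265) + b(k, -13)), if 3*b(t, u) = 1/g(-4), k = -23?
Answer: I*√55014/6 ≈ 39.092*I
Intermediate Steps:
g(G) = -2 (g(G) = 2 - 4 = -2)
b(t, u) = -⅙ (b(t, u) = (⅓)/(-2) = (⅓)*(-½) = -⅙)
√((-1263 - 265) + b(k, -13)) = √((-1263 - 265) - ⅙) = √(-1528 - ⅙) = √(-9169/6) = I*√55014/6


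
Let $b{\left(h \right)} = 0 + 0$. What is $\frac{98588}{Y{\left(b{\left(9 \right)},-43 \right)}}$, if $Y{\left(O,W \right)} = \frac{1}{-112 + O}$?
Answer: $-11041856$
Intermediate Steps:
$b{\left(h \right)} = 0$
$\frac{98588}{Y{\left(b{\left(9 \right)},-43 \right)}} = \frac{98588}{\frac{1}{-112 + 0}} = \frac{98588}{\frac{1}{-112}} = \frac{98588}{- \frac{1}{112}} = 98588 \left(-112\right) = -11041856$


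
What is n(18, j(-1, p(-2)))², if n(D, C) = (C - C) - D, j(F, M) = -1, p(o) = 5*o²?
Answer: 324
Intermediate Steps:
n(D, C) = -D (n(D, C) = 0 - D = -D)
n(18, j(-1, p(-2)))² = (-1*18)² = (-18)² = 324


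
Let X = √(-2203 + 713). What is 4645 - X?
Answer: 4645 - I*√1490 ≈ 4645.0 - 38.601*I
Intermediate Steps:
X = I*√1490 (X = √(-1490) = I*√1490 ≈ 38.601*I)
4645 - X = 4645 - I*√1490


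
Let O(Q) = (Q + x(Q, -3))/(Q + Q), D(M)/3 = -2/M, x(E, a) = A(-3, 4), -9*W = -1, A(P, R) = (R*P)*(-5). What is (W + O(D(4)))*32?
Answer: -5584/9 ≈ -620.44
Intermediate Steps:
A(P, R) = -5*P*R (A(P, R) = (P*R)*(-5) = -5*P*R)
W = 1/9 (W = -1/9*(-1) = 1/9 ≈ 0.11111)
x(E, a) = 60 (x(E, a) = -5*(-3)*4 = 60)
D(M) = -6/M (D(M) = 3*(-2/M) = -6/M)
O(Q) = (60 + Q)/(2*Q) (O(Q) = (Q + 60)/(Q + Q) = (60 + Q)/((2*Q)) = (60 + Q)*(1/(2*Q)) = (60 + Q)/(2*Q))
(W + O(D(4)))*32 = (1/9 + (60 - 6/4)/(2*((-6/4))))*32 = (1/9 + (60 - 6*1/4)/(2*((-6*1/4))))*32 = (1/9 + (60 - 3/2)/(2*(-3/2)))*32 = (1/9 + (1/2)*(-2/3)*(117/2))*32 = (1/9 - 39/2)*32 = -349/18*32 = -5584/9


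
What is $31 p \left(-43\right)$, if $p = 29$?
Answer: $-38657$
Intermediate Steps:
$31 p \left(-43\right) = 31 \cdot 29 \left(-43\right) = 899 \left(-43\right) = -38657$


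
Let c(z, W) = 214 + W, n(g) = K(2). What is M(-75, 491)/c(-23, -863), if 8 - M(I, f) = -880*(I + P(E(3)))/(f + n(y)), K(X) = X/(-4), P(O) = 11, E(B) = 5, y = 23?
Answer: 104792/636669 ≈ 0.16459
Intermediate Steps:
K(X) = -X/4 (K(X) = X*(-1/4) = -X/4)
n(g) = -1/2 (n(g) = -1/4*2 = -1/2)
M(I, f) = 8 + 880*(11 + I)/(-1/2 + f) (M(I, f) = 8 - (-880)/((f - 1/2)/(I + 11)) = 8 - (-880)/((-1/2 + f)/(11 + I)) = 8 - (-880)*(11 + I)/(-1/2 + f) = 8 + 880*(11 + I)/(-1/2 + f))
M(-75, 491)/c(-23, -863) = (8*(2419 + 2*491 + 220*(-75))/(-1 + 2*491))/(214 - 863) = (8*(2419 + 982 - 16500)/(-1 + 982))/(-649) = (8*(-13099)/981)*(-1/649) = (8*(1/981)*(-13099))*(-1/649) = -104792/981*(-1/649) = 104792/636669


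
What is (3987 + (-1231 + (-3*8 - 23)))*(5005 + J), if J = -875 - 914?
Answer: 8712144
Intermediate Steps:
J = -1789
(3987 + (-1231 + (-3*8 - 23)))*(5005 + J) = (3987 + (-1231 + (-3*8 - 23)))*(5005 - 1789) = (3987 + (-1231 + (-24 - 23)))*3216 = (3987 + (-1231 - 47))*3216 = (3987 - 1278)*3216 = 2709*3216 = 8712144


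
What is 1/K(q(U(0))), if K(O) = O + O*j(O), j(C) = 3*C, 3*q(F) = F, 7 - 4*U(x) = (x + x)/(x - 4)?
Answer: 48/77 ≈ 0.62338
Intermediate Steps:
U(x) = 7/4 - x/(2*(-4 + x)) (U(x) = 7/4 - (x + x)/(4*(x - 4)) = 7/4 - 2*x/(4*(-4 + x)) = 7/4 - x/(2*(-4 + x)))
q(F) = F/3
K(O) = O + 3*O² (K(O) = O + O*(3*O) = O + 3*O²)
1/K(q(U(0))) = 1/((((-28 + 5*0)/(4*(-4 + 0)))/3)*(1 + 3*(((-28 + 5*0)/(4*(-4 + 0)))/3))) = 1/((((¼)*(-28 + 0)/(-4))/3)*(1 + 3*(((¼)*(-28 + 0)/(-4))/3))) = 1/((((¼)*(-¼)*(-28))/3)*(1 + 3*(((¼)*(-¼)*(-28))/3))) = 1/(((⅓)*(7/4))*(1 + 3*((⅓)*(7/4)))) = 1/(7*(1 + 3*(7/12))/12) = 1/(7*(1 + 7/4)/12) = 1/((7/12)*(11/4)) = 1/(77/48) = 48/77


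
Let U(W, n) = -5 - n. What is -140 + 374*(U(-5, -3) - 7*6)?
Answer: -16596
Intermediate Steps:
-140 + 374*(U(-5, -3) - 7*6) = -140 + 374*((-5 - 1*(-3)) - 7*6) = -140 + 374*((-5 + 3) - 42) = -140 + 374*(-2 - 42) = -140 + 374*(-44) = -140 - 16456 = -16596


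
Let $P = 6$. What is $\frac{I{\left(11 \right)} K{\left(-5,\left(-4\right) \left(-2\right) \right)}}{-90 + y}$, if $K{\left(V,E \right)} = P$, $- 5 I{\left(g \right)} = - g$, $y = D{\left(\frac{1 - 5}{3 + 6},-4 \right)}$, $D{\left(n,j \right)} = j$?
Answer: $- \frac{33}{235} \approx -0.14043$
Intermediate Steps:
$y = -4$
$I{\left(g \right)} = \frac{g}{5}$ ($I{\left(g \right)} = - \frac{\left(-1\right) g}{5} = \frac{g}{5}$)
$K{\left(V,E \right)} = 6$
$\frac{I{\left(11 \right)} K{\left(-5,\left(-4\right) \left(-2\right) \right)}}{-90 + y} = \frac{\frac{1}{5} \cdot 11 \cdot 6}{-90 - 4} = \frac{\frac{11}{5} \cdot 6}{-94} = \frac{66}{5} \left(- \frac{1}{94}\right) = - \frac{33}{235}$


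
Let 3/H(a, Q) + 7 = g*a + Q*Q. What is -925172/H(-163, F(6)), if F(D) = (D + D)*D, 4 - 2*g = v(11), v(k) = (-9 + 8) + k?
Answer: -5242024552/3 ≈ -1.7473e+9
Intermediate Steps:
v(k) = -1 + k
g = -3 (g = 2 - (-1 + 11)/2 = 2 - ½*10 = 2 - 5 = -3)
F(D) = 2*D² (F(D) = (2*D)*D = 2*D²)
H(a, Q) = 3/(-7 + Q² - 3*a) (H(a, Q) = 3/(-7 + (-3*a + Q*Q)) = 3/(-7 + (-3*a + Q²)) = 3/(-7 + (Q² - 3*a)) = 3/(-7 + Q² - 3*a))
-925172/H(-163, F(6)) = -925172/(3/(-7 + (2*6²)² - 3*(-163))) = -925172/(3/(-7 + (2*36)² + 489)) = -925172/(3/(-7 + 72² + 489)) = -925172/(3/(-7 + 5184 + 489)) = -925172/(3/5666) = -925172/(3*(1/5666)) = -925172/3/5666 = -925172*5666/3 = -5242024552/3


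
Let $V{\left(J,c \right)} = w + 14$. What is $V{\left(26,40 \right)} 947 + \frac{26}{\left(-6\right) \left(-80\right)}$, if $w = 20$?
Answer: $\frac{7727533}{240} \approx 32198.0$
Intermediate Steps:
$V{\left(J,c \right)} = 34$ ($V{\left(J,c \right)} = 20 + 14 = 34$)
$V{\left(26,40 \right)} 947 + \frac{26}{\left(-6\right) \left(-80\right)} = 34 \cdot 947 + \frac{26}{\left(-6\right) \left(-80\right)} = 32198 + \frac{26}{480} = 32198 + 26 \cdot \frac{1}{480} = 32198 + \frac{13}{240} = \frac{7727533}{240}$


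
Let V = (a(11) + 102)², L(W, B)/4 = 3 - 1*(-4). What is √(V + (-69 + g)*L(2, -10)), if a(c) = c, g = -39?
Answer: √9745 ≈ 98.717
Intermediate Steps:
L(W, B) = 28 (L(W, B) = 4*(3 - 1*(-4)) = 4*(3 + 4) = 4*7 = 28)
V = 12769 (V = (11 + 102)² = 113² = 12769)
√(V + (-69 + g)*L(2, -10)) = √(12769 + (-69 - 39)*28) = √(12769 - 108*28) = √(12769 - 3024) = √9745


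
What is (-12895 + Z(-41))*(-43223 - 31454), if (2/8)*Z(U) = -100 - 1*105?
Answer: 1024195055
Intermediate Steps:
Z(U) = -820 (Z(U) = 4*(-100 - 1*105) = 4*(-100 - 105) = 4*(-205) = -820)
(-12895 + Z(-41))*(-43223 - 31454) = (-12895 - 820)*(-43223 - 31454) = -13715*(-74677) = 1024195055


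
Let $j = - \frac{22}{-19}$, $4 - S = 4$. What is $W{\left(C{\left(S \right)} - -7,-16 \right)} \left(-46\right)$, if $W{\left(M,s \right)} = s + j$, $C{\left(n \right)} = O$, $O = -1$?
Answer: $\frac{12972}{19} \approx 682.74$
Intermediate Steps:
$S = 0$ ($S = 4 - 4 = 0$)
$j = \frac{22}{19}$ ($j = \left(-22\right) \left(- \frac{1}{19}\right) = \frac{22}{19} \approx 1.1579$)
$C{\left(n \right)} = -1$
$W{\left(M,s \right)} = \frac{22}{19} + s$ ($W{\left(M,s \right)} = s + \frac{22}{19} = \frac{22}{19} + s$)
$W{\left(C{\left(S \right)} - -7,-16 \right)} \left(-46\right) = \left(\frac{22}{19} - 16\right) \left(-46\right) = \left(- \frac{282}{19}\right) \left(-46\right) = \frac{12972}{19}$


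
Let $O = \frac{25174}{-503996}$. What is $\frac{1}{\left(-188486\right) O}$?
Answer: $\frac{125999}{1186236641} \approx 0.00010622$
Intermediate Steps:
$O = - \frac{12587}{251998}$ ($O = 25174 \left(- \frac{1}{503996}\right) = - \frac{12587}{251998} \approx -0.049949$)
$\frac{1}{\left(-188486\right) O} = \frac{1}{\left(-188486\right) \left(- \frac{12587}{251998}\right)} = \left(- \frac{1}{188486}\right) \left(- \frac{251998}{12587}\right) = \frac{125999}{1186236641}$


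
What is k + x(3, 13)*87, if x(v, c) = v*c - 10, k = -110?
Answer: 2413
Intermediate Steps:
x(v, c) = -10 + c*v (x(v, c) = c*v - 10 = -10 + c*v)
k + x(3, 13)*87 = -110 + (-10 + 13*3)*87 = -110 + (-10 + 39)*87 = -110 + 29*87 = -110 + 2523 = 2413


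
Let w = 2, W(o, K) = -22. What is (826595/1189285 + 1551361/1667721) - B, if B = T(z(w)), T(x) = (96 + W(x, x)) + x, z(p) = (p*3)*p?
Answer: -33469695753766/396679113897 ≈ -84.375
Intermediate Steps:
z(p) = 3*p**2 (z(p) = (3*p)*p = 3*p**2)
T(x) = 74 + x (T(x) = (96 - 22) + x = 74 + x)
B = 86 (B = 74 + 3*2**2 = 74 + 3*4 = 74 + 12 = 86)
(826595/1189285 + 1551361/1667721) - B = (826595/1189285 + 1551361/1667721) - 1*86 = (826595*(1/1189285) + 1551361*(1/1667721)) - 86 = (165319/237857 + 1551361/1667721) - 86 = 644708041376/396679113897 - 86 = -33469695753766/396679113897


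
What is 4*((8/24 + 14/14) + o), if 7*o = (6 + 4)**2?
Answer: 1312/21 ≈ 62.476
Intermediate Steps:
o = 100/7 (o = (6 + 4)**2/7 = (1/7)*10**2 = (1/7)*100 = 100/7 ≈ 14.286)
4*((8/24 + 14/14) + o) = 4*((8/24 + 14/14) + 100/7) = 4*((8*(1/24) + 14*(1/14)) + 100/7) = 4*((1/3 + 1) + 100/7) = 4*(4/3 + 100/7) = 4*(328/21) = 1312/21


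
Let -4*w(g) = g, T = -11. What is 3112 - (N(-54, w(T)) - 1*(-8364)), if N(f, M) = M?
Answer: -21019/4 ≈ -5254.8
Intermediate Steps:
w(g) = -g/4
3112 - (N(-54, w(T)) - 1*(-8364)) = 3112 - (-¼*(-11) - 1*(-8364)) = 3112 - (11/4 + 8364) = 3112 - 1*33467/4 = 3112 - 33467/4 = -21019/4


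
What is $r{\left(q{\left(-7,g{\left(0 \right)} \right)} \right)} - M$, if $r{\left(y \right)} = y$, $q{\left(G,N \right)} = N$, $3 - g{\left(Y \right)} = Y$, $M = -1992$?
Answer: $1995$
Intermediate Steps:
$g{\left(Y \right)} = 3 - Y$
$r{\left(q{\left(-7,g{\left(0 \right)} \right)} \right)} - M = \left(3 - 0\right) - -1992 = \left(3 + 0\right) + 1992 = 3 + 1992 = 1995$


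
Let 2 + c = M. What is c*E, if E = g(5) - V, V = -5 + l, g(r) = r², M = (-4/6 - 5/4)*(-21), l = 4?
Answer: 1989/2 ≈ 994.50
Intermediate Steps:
M = 161/4 (M = (-4*⅙ - 5*¼)*(-21) = (-⅔ - 5/4)*(-21) = -23/12*(-21) = 161/4 ≈ 40.250)
c = 153/4 (c = -2 + 161/4 = 153/4 ≈ 38.250)
V = -1 (V = -5 + 4 = -1)
E = 26 (E = 5² - 1*(-1) = 25 + 1 = 26)
c*E = (153/4)*26 = 1989/2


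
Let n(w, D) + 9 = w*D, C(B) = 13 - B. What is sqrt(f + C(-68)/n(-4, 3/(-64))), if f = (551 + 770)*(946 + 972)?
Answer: sqrt(5596874398)/47 ≈ 1591.8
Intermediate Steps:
n(w, D) = -9 + D*w (n(w, D) = -9 + w*D = -9 + D*w)
f = 2533678 (f = 1321*1918 = 2533678)
sqrt(f + C(-68)/n(-4, 3/(-64))) = sqrt(2533678 + (13 - 1*(-68))/(-9 + (3/(-64))*(-4))) = sqrt(2533678 + (13 + 68)/(-9 + (3*(-1/64))*(-4))) = sqrt(2533678 + 81/(-9 - 3/64*(-4))) = sqrt(2533678 + 81/(-9 + 3/16)) = sqrt(2533678 + 81/(-141/16)) = sqrt(2533678 + 81*(-16/141)) = sqrt(2533678 - 432/47) = sqrt(119082434/47) = sqrt(5596874398)/47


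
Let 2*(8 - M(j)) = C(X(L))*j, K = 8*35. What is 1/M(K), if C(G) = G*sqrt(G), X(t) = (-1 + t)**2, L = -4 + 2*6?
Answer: -1/48012 ≈ -2.0828e-5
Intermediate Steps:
L = 8 (L = -4 + 12 = 8)
K = 280
C(G) = G**(3/2)
M(j) = 8 - 343*j/2 (M(j) = 8 - ((-1 + 8)**2)**(3/2)*j/2 = 8 - (7**2)**(3/2)*j/2 = 8 - 49**(3/2)*j/2 = 8 - 343*j/2)
1/M(K) = 1/(8 - 343/2*280) = 1/(8 - 48020) = 1/(-48012) = -1/48012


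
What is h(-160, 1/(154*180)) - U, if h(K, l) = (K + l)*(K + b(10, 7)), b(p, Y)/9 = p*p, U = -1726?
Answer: -161710127/1386 ≈ -1.1667e+5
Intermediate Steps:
b(p, Y) = 9*p² (b(p, Y) = 9*(p*p) = 9*p²)
h(K, l) = (900 + K)*(K + l) (h(K, l) = (K + l)*(K + 9*10²) = (K + l)*(K + 9*100) = (K + l)*(K + 900) = (K + l)*(900 + K) = (900 + K)*(K + l))
h(-160, 1/(154*180)) - U = ((-160)² + 900*(-160) + 900*(1/(154*180)) - 160/(154*180)) - 1*(-1726) = (25600 - 144000 + 900*((1/154)*(1/180)) - 80/(77*180)) + 1726 = (25600 - 144000 + 900*(1/27720) - 160*1/27720) + 1726 = (25600 - 144000 + 5/154 - 4/693) + 1726 = -164102363/1386 + 1726 = -161710127/1386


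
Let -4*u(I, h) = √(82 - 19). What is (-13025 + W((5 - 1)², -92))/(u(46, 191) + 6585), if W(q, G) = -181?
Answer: -154598240/77088393 - 17608*√7/77088393 ≈ -2.0061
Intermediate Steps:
u(I, h) = -3*√7/4 (u(I, h) = -√(82 - 19)/4 = -3*√7/4)
(-13025 + W((5 - 1)², -92))/(u(46, 191) + 6585) = (-13025 - 181)/(-3*√7/4 + 6585) = -13206/(6585 - 3*√7/4)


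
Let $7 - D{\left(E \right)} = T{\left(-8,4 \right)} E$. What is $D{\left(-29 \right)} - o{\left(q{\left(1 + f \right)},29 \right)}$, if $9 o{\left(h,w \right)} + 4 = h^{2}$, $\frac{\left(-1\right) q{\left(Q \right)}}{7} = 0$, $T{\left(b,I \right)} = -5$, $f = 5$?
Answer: $- \frac{1238}{9} \approx -137.56$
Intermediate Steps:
$q{\left(Q \right)} = 0$ ($q{\left(Q \right)} = \left(-7\right) 0 = 0$)
$o{\left(h,w \right)} = - \frac{4}{9} + \frac{h^{2}}{9}$
$D{\left(E \right)} = 7 + 5 E$ ($D{\left(E \right)} = 7 - - 5 E = 7 + 5 E$)
$D{\left(-29 \right)} - o{\left(q{\left(1 + f \right)},29 \right)} = \left(7 + 5 \left(-29\right)\right) - \left(- \frac{4}{9} + \frac{0^{2}}{9}\right) = \left(7 - 145\right) - \left(- \frac{4}{9} + \frac{1}{9} \cdot 0\right) = -138 - \left(- \frac{4}{9} + 0\right) = -138 - - \frac{4}{9} = -138 + \frac{4}{9} = - \frac{1238}{9}$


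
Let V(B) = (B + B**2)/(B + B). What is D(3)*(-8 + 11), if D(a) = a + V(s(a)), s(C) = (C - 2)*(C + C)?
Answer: 39/2 ≈ 19.500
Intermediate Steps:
s(C) = 2*C*(-2 + C) (s(C) = (-2 + C)*(2*C) = 2*C*(-2 + C))
V(B) = (B + B**2)/(2*B) (V(B) = (B + B**2)/((2*B)) = (B + B**2)*(1/(2*B)) = (B + B**2)/(2*B))
D(a) = 1/2 + a + a*(-2 + a) (D(a) = a + (1/2 + (2*a*(-2 + a))/2) = a + (1/2 + a*(-2 + a)) = 1/2 + a + a*(-2 + a))
D(3)*(-8 + 11) = (1/2 + 3**2 - 1*3)*(-8 + 11) = (1/2 + 9 - 3)*3 = (13/2)*3 = 39/2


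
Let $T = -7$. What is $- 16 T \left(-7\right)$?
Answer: $-784$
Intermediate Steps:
$- 16 T \left(-7\right) = \left(-16\right) \left(-7\right) \left(-7\right) = 112 \left(-7\right) = -784$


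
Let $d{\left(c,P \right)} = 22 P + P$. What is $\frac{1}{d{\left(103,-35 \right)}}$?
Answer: $- \frac{1}{805} \approx -0.0012422$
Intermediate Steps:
$d{\left(c,P \right)} = 23 P$
$\frac{1}{d{\left(103,-35 \right)}} = \frac{1}{23 \left(-35\right)} = \frac{1}{-805} = - \frac{1}{805}$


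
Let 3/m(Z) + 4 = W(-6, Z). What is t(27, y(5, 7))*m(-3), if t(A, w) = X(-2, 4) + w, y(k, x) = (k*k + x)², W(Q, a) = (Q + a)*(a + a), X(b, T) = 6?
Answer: 309/5 ≈ 61.800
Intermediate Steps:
W(Q, a) = 2*a*(Q + a) (W(Q, a) = (Q + a)*(2*a) = 2*a*(Q + a))
m(Z) = 3/(-4 + 2*Z*(-6 + Z))
y(k, x) = (x + k²)² (y(k, x) = (k² + x)² = (x + k²)²)
t(A, w) = 6 + w
t(27, y(5, 7))*m(-3) = (6 + (7 + 5²)²)*(3/(2*(-2 - 3*(-6 - 3)))) = (6 + (7 + 25)²)*(3/(2*(-2 - 3*(-9)))) = (6 + 32²)*(3/(2*(-2 + 27))) = (6 + 1024)*((3/2)/25) = 1030*((3/2)*(1/25)) = 1030*(3/50) = 309/5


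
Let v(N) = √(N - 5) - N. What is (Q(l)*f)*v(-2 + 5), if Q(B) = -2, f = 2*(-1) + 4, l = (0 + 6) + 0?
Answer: 12 - 4*I*√2 ≈ 12.0 - 5.6569*I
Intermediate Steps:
l = 6 (l = 6 + 0 = 6)
v(N) = √(-5 + N) - N
f = 2 (f = -2 + 4 = 2)
(Q(l)*f)*v(-2 + 5) = (-2*2)*(√(-5 + (-2 + 5)) - (-2 + 5)) = -4*(√(-5 + 3) - 1*3) = -4*(√(-2) - 3) = -4*(I*√2 - 3) = -4*(-3 + I*√2) = 12 - 4*I*√2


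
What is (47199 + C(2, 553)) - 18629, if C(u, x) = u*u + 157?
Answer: 28731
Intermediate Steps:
C(u, x) = 157 + u**2 (C(u, x) = u**2 + 157 = 157 + u**2)
(47199 + C(2, 553)) - 18629 = (47199 + (157 + 2**2)) - 18629 = (47199 + (157 + 4)) - 18629 = (47199 + 161) - 18629 = 47360 - 18629 = 28731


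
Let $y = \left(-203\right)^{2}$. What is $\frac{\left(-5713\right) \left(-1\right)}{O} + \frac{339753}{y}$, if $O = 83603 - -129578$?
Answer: $\frac{72664311310}{8784975829} \approx 8.2714$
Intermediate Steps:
$O = 213181$ ($O = 83603 + 129578 = 213181$)
$y = 41209$
$\frac{\left(-5713\right) \left(-1\right)}{O} + \frac{339753}{y} = \frac{\left(-5713\right) \left(-1\right)}{213181} + \frac{339753}{41209} = 5713 \cdot \frac{1}{213181} + 339753 \cdot \frac{1}{41209} = \frac{5713}{213181} + \frac{339753}{41209} = \frac{72664311310}{8784975829}$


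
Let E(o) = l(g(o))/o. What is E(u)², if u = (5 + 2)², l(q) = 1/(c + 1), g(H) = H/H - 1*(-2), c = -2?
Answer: 1/2401 ≈ 0.00041649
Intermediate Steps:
g(H) = 3 (g(H) = 1 + 2 = 3)
l(q) = -1 (l(q) = 1/(-2 + 1) = 1/(-1) = -1)
u = 49 (u = 7² = 49)
E(o) = -1/o
E(u)² = (-1/49)² = 1/2401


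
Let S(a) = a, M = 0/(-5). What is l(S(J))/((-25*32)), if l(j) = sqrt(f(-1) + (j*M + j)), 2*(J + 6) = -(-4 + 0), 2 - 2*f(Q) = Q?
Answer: -I*sqrt(10)/1600 ≈ -0.0019764*I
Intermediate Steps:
M = 0 (M = 0*(-1/5) = 0)
f(Q) = 1 - Q/2
J = -4 (J = -6 + (-(-4 + 0))/2 = -6 + (-1*(-4))/2 = -6 + (1/2)*4 = -6 + 2 = -4)
l(j) = sqrt(3/2 + j) (l(j) = sqrt((1 - 1/2*(-1)) + (j*0 + j)) = sqrt((1 + 1/2) + (0 + j)) = sqrt(3/2 + j))
l(S(J))/((-25*32)) = (sqrt(6 + 4*(-4))/2)/((-25*32)) = (sqrt(6 - 16)/2)/(-800) = (sqrt(-10)/2)*(-1/800) = ((I*sqrt(10))/2)*(-1/800) = (I*sqrt(10)/2)*(-1/800) = -I*sqrt(10)/1600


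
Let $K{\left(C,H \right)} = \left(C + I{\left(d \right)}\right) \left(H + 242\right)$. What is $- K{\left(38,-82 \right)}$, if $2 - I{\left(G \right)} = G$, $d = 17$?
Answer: $-3680$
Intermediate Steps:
$I{\left(G \right)} = 2 - G$
$K{\left(C,H \right)} = \left(-15 + C\right) \left(242 + H\right)$ ($K{\left(C,H \right)} = \left(C + \left(2 - 17\right)\right) \left(H + 242\right) = \left(C + \left(2 - 17\right)\right) \left(242 + H\right) = \left(C - 15\right) \left(242 + H\right) = \left(-15 + C\right) \left(242 + H\right)$)
$- K{\left(38,-82 \right)} = - (-3630 - -1230 + 242 \cdot 38 + 38 \left(-82\right)) = - (-3630 + 1230 + 9196 - 3116) = \left(-1\right) 3680 = -3680$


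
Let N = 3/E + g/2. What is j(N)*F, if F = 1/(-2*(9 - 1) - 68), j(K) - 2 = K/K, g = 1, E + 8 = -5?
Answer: -1/28 ≈ -0.035714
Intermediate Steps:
E = -13 (E = -8 - 5 = -13)
N = 7/26 (N = 3/(-13) + 1/2 = 3*(-1/13) + 1*(1/2) = -3/13 + 1/2 = 7/26 ≈ 0.26923)
j(K) = 3 (j(K) = 2 + K/K = 2 + 1 = 3)
F = -1/84 (F = 1/(-2*8 - 68) = 1/(-16 - 68) = 1/(-84) = -1/84 ≈ -0.011905)
j(N)*F = 3*(-1/84) = -1/28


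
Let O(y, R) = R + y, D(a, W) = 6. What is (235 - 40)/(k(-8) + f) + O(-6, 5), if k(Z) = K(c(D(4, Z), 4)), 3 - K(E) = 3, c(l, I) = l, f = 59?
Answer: 136/59 ≈ 2.3051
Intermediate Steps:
K(E) = 0 (K(E) = 3 - 1*3 = 3 - 3 = 0)
k(Z) = 0
(235 - 40)/(k(-8) + f) + O(-6, 5) = (235 - 40)/(0 + 59) + (5 - 6) = 195/59 - 1 = 136/59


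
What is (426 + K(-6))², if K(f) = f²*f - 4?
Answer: 42436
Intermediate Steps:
K(f) = -4 + f³ (K(f) = f³ - 4 = -4 + f³)
(426 + K(-6))² = (426 + (-4 + (-6)³))² = (426 + (-4 - 216))² = (426 - 220)² = 206² = 42436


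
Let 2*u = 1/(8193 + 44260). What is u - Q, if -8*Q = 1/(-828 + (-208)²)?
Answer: 222197/17807164064 ≈ 1.2478e-5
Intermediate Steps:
Q = -1/339488 (Q = -1/(8*(-828 + (-208)²)) = -1/(8*(-828 + 43264)) = -⅛/42436 = -⅛*1/42436 = -1/339488 ≈ -2.9456e-6)
u = 1/104906 (u = 1/(2*(8193 + 44260)) = (½)/52453 = (½)*(1/52453) = 1/104906 ≈ 9.5323e-6)
u - Q = 1/104906 - 1*(-1/339488) = 1/104906 + 1/339488 = 222197/17807164064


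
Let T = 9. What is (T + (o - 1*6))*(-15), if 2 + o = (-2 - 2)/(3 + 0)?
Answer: 5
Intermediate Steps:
o = -10/3 (o = -2 + (-2 - 2)/(3 + 0) = -2 - 4/3 = -10/3 ≈ -3.3333)
(T + (o - 1*6))*(-15) = (9 + (-10/3 - 1*6))*(-15) = (9 + (-10/3 - 6))*(-15) = (9 - 28/3)*(-15) = -⅓*(-15) = 5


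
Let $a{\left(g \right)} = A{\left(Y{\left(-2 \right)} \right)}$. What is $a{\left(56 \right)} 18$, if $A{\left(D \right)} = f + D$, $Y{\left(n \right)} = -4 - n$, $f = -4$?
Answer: $-108$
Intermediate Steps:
$A{\left(D \right)} = -4 + D$
$a{\left(g \right)} = -6$ ($a{\left(g \right)} = -4 - 2 = -6$)
$a{\left(56 \right)} 18 = \left(-6\right) 18 = -108$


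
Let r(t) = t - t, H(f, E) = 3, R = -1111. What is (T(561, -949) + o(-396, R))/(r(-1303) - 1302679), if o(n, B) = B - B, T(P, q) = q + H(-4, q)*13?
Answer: 130/186097 ≈ 0.00069856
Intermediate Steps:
T(P, q) = 39 + q (T(P, q) = q + 3*13 = q + 39 = 39 + q)
o(n, B) = 0
r(t) = 0
(T(561, -949) + o(-396, R))/(r(-1303) - 1302679) = ((39 - 949) + 0)/(0 - 1302679) = (-910 + 0)/(-1302679) = -910*(-1/1302679) = 130/186097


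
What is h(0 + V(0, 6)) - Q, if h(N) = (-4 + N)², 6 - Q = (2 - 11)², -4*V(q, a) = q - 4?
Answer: 84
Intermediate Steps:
V(q, a) = 1 - q/4 (V(q, a) = -(q - 4)/4 = -(-4 + q)/4 = 1 - q/4)
Q = -75 (Q = 6 - (2 - 11)² = 6 - 1*(-9)² = 6 - 1*81 = 6 - 81 = -75)
h(0 + V(0, 6)) - Q = (-4 + (0 + (1 - ¼*0)))² - 1*(-75) = (-4 + (0 + (1 + 0)))² + 75 = (-4 + (0 + 1))² + 75 = (-4 + 1)² + 75 = (-3)² + 75 = 9 + 75 = 84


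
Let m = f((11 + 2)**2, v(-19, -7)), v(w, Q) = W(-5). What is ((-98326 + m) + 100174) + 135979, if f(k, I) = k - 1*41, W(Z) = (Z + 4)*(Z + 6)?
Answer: 137955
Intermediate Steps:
W(Z) = (4 + Z)*(6 + Z)
v(w, Q) = -1 (v(w, Q) = 24 + (-5)**2 + 10*(-5) = 24 + 25 - 50 = -1)
f(k, I) = -41 + k (f(k, I) = k - 41 = -41 + k)
m = 128 (m = -41 + (11 + 2)**2 = -41 + 13**2 = -41 + 169 = 128)
((-98326 + m) + 100174) + 135979 = ((-98326 + 128) + 100174) + 135979 = (-98198 + 100174) + 135979 = 1976 + 135979 = 137955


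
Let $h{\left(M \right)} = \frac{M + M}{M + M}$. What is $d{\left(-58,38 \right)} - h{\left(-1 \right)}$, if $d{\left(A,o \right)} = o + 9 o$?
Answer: $379$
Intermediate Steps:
$d{\left(A,o \right)} = 10 o$
$h{\left(M \right)} = 1$ ($h{\left(M \right)} = \frac{2 M}{2 M} = 2 M \frac{1}{2 M} = 1$)
$d{\left(-58,38 \right)} - h{\left(-1 \right)} = 10 \cdot 38 - 1 = 380 - 1 = 379$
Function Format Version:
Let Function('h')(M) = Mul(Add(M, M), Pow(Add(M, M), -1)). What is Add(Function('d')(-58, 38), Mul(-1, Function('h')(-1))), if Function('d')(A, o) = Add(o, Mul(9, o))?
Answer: 379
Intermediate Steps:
Function('d')(A, o) = Mul(10, o)
Function('h')(M) = 1 (Function('h')(M) = Mul(Mul(2, M), Pow(Mul(2, M), -1)) = Mul(Mul(2, M), Mul(Rational(1, 2), Pow(M, -1))) = 1)
Add(Function('d')(-58, 38), Mul(-1, Function('h')(-1))) = Add(Mul(10, 38), Mul(-1, 1)) = Add(380, -1) = 379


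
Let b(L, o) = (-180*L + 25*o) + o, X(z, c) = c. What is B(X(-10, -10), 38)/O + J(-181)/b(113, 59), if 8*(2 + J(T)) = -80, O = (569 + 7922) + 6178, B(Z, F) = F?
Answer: 445328/137932607 ≈ 0.0032286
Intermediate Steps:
b(L, o) = -180*L + 26*o
O = 14669 (O = 8491 + 6178 = 14669)
J(T) = -12 (J(T) = -2 + (⅛)*(-80) = -2 - 10 = -12)
B(X(-10, -10), 38)/O + J(-181)/b(113, 59) = 38/14669 - 12/(-180*113 + 26*59) = 38*(1/14669) - 12/(-20340 + 1534) = 38/14669 - 12/(-18806) = 38/14669 - 12*(-1/18806) = 38/14669 + 6/9403 = 445328/137932607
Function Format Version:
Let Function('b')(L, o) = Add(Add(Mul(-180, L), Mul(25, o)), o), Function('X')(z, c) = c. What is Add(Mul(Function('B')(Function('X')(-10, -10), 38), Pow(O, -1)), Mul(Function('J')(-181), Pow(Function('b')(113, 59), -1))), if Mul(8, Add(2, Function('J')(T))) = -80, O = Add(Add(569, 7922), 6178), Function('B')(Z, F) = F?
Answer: Rational(445328, 137932607) ≈ 0.0032286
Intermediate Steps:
Function('b')(L, o) = Add(Mul(-180, L), Mul(26, o))
O = 14669 (O = Add(8491, 6178) = 14669)
Function('J')(T) = -12 (Function('J')(T) = Add(-2, Mul(Rational(1, 8), -80)) = Add(-2, -10) = -12)
Add(Mul(Function('B')(Function('X')(-10, -10), 38), Pow(O, -1)), Mul(Function('J')(-181), Pow(Function('b')(113, 59), -1))) = Add(Mul(38, Pow(14669, -1)), Mul(-12, Pow(Add(Mul(-180, 113), Mul(26, 59)), -1))) = Add(Mul(38, Rational(1, 14669)), Mul(-12, Pow(Add(-20340, 1534), -1))) = Add(Rational(38, 14669), Mul(-12, Pow(-18806, -1))) = Add(Rational(38, 14669), Mul(-12, Rational(-1, 18806))) = Add(Rational(38, 14669), Rational(6, 9403)) = Rational(445328, 137932607)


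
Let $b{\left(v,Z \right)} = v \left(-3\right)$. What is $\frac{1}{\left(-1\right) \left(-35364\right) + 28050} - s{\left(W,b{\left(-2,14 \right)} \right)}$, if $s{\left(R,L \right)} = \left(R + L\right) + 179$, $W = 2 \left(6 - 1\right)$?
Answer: $- \frac{12365729}{63414} \approx -195.0$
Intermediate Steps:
$b{\left(v,Z \right)} = - 3 v$
$W = 10$ ($W = 2 \cdot 5 = 10$)
$s{\left(R,L \right)} = 179 + L + R$ ($s{\left(R,L \right)} = \left(L + R\right) + 179 = 179 + L + R$)
$\frac{1}{\left(-1\right) \left(-35364\right) + 28050} - s{\left(W,b{\left(-2,14 \right)} \right)} = \frac{1}{\left(-1\right) \left(-35364\right) + 28050} - \left(179 - -6 + 10\right) = \frac{1}{35364 + 28050} - \left(179 + 6 + 10\right) = \frac{1}{63414} - 195 = - \frac{12365729}{63414}$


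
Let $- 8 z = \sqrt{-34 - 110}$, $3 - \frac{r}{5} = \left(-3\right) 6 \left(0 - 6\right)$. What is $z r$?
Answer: $\frac{1575 i}{2} \approx 787.5 i$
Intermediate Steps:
$r = -525$ ($r = 15 - 5 \left(-3\right) 6 \left(0 - 6\right) = 15 - 5 \left(- 18 \left(0 - 6\right)\right) = 15 - 5 \left(\left(-18\right) \left(-6\right)\right) = 15 - 540 = -525$)
$z = - \frac{3 i}{2}$ ($z = - \frac{\sqrt{-34 - 110}}{8} = - \frac{\sqrt{-144}}{8} = - \frac{12 i}{8} = - \frac{3 i}{2} \approx - 1.5 i$)
$z r = - \frac{3 i}{2} \left(-525\right) = \frac{1575 i}{2}$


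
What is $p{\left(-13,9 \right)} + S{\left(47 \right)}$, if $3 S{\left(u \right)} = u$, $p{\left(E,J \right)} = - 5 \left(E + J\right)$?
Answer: $\frac{107}{3} \approx 35.667$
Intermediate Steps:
$p{\left(E,J \right)} = - 5 E - 5 J$
$S{\left(u \right)} = \frac{u}{3}$
$p{\left(-13,9 \right)} + S{\left(47 \right)} = \left(\left(-5\right) \left(-13\right) - 45\right) + \frac{1}{3} \cdot 47 = \left(65 - 45\right) + \frac{47}{3} = 20 + \frac{47}{3} = \frac{107}{3}$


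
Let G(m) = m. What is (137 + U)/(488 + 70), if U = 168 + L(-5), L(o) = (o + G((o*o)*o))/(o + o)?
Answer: 53/93 ≈ 0.56989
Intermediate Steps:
L(o) = (o + o³)/(2*o) (L(o) = (o + (o*o)*o)/(o + o) = (o + o²*o)/((2*o)) = (o + o³)*(1/(2*o)) = (o + o³)/(2*o))
U = 181 (U = 168 + (½ + (½)*(-5)²) = 168 + (½ + (½)*25) = 168 + (½ + 25/2) = 168 + 13 = 181)
(137 + U)/(488 + 70) = (137 + 181)/(488 + 70) = 318/558 = 318*(1/558) = 53/93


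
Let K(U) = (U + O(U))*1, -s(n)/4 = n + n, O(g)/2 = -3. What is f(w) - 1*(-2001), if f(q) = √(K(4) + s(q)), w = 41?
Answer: 2001 + I*√330 ≈ 2001.0 + 18.166*I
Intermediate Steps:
O(g) = -6 (O(g) = 2*(-3) = -6)
s(n) = -8*n (s(n) = -4*(n + n) = -8*n)
K(U) = -6 + U (K(U) = (U - 6)*1 = (-6 + U)*1 = -6 + U)
f(q) = √(-2 - 8*q) (f(q) = √((-6 + 4) - 8*q) = √(-2 - 8*q))
f(w) - 1*(-2001) = √(-2 - 8*41) - 1*(-2001) = √(-2 - 328) + 2001 = √(-330) + 2001 = I*√330 + 2001 = 2001 + I*√330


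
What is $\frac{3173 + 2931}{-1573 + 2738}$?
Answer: $\frac{6104}{1165} \approx 5.2395$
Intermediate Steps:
$\frac{3173 + 2931}{-1573 + 2738} = \frac{6104}{1165}$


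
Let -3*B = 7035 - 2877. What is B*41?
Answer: -56826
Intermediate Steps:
B = -1386 (B = -(7035 - 2877)/3 = -⅓*4158 = -1386)
B*41 = -1386*41 = -56826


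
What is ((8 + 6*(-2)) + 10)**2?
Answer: 36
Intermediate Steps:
((8 + 6*(-2)) + 10)**2 = ((8 - 12) + 10)**2 = (-4 + 10)**2 = 6**2 = 36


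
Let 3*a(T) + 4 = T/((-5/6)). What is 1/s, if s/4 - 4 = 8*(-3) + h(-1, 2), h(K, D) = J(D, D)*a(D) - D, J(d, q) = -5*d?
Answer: -3/8 ≈ -0.37500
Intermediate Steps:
a(T) = -4/3 - 2*T/5 (a(T) = -4/3 + (T/((-5/6)))/3 = -4/3 + (T/((-5*⅙)))/3 = -4/3 + (T/(-⅚))/3 = -4/3 + (T*(-6/5))/3 = -4/3 + (-6*T/5)/3 = -4/3 - 2*T/5)
h(K, D) = -D - 5*D*(-4/3 - 2*D/5) (h(K, D) = (-5*D)*(-4/3 - 2*D/5) - D = -5*D*(-4/3 - 2*D/5) - D = -D - 5*D*(-4/3 - 2*D/5))
s = -8/3 (s = 16 + 4*(8*(-3) + (⅓)*2*(17 + 6*2)) = 16 + 4*(-24 + (⅓)*2*(17 + 12)) = 16 + 4*(-24 + (⅓)*2*29) = 16 + 4*(-24 + 58/3) = 16 + 4*(-14/3) = 16 - 56/3 = -8/3 ≈ -2.6667)
1/s = 1/(-8/3) = -3/8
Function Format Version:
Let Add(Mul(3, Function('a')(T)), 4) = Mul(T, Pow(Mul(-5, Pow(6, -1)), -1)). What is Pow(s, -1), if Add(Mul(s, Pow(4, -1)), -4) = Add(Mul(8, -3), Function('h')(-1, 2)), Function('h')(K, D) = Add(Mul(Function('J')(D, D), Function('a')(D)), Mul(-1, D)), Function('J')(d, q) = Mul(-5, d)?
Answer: Rational(-3, 8) ≈ -0.37500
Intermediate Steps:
Function('a')(T) = Add(Rational(-4, 3), Mul(Rational(-2, 5), T)) (Function('a')(T) = Add(Rational(-4, 3), Mul(Rational(1, 3), Mul(T, Pow(Mul(-5, Pow(6, -1)), -1)))) = Add(Rational(-4, 3), Mul(Rational(1, 3), Mul(T, Pow(Mul(-5, Rational(1, 6)), -1)))) = Add(Rational(-4, 3), Mul(Rational(1, 3), Mul(T, Pow(Rational(-5, 6), -1)))) = Add(Rational(-4, 3), Mul(Rational(1, 3), Mul(T, Rational(-6, 5)))) = Add(Rational(-4, 3), Mul(Rational(1, 3), Mul(Rational(-6, 5), T))) = Add(Rational(-4, 3), Mul(Rational(-2, 5), T)))
Function('h')(K, D) = Add(Mul(-1, D), Mul(-5, D, Add(Rational(-4, 3), Mul(Rational(-2, 5), D)))) (Function('h')(K, D) = Add(Mul(Mul(-5, D), Add(Rational(-4, 3), Mul(Rational(-2, 5), D))), Mul(-1, D)) = Add(Mul(-5, D, Add(Rational(-4, 3), Mul(Rational(-2, 5), D))), Mul(-1, D)) = Add(Mul(-1, D), Mul(-5, D, Add(Rational(-4, 3), Mul(Rational(-2, 5), D)))))
s = Rational(-8, 3) (s = Add(16, Mul(4, Add(Mul(8, -3), Mul(Rational(1, 3), 2, Add(17, Mul(6, 2)))))) = Add(16, Mul(4, Add(-24, Mul(Rational(1, 3), 2, Add(17, 12))))) = Add(16, Mul(4, Add(-24, Mul(Rational(1, 3), 2, 29)))) = Add(16, Mul(4, Add(-24, Rational(58, 3)))) = Add(16, Mul(4, Rational(-14, 3))) = Add(16, Rational(-56, 3)) = Rational(-8, 3) ≈ -2.6667)
Pow(s, -1) = Pow(Rational(-8, 3), -1) = Rational(-3, 8)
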